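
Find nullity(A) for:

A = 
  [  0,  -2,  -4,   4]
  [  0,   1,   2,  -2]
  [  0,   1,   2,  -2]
nullity(A) = 3

Row reduce:
R2 → R2 + (1/2)·R1
R3 → R3 + (1/2)·R1
REF = 
  [  0,  -2,  -4,   4]
  [  0,   0,   0,   0]
  [  0,   0,   0,   0]
Pivot columns: 2 → 1 pivot.
rank(A) = 1, so nullity(A) = 4 - 1 = 3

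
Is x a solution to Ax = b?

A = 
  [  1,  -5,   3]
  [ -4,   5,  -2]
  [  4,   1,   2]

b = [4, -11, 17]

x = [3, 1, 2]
Yes

Ax = [4, -11, 17] = b ✓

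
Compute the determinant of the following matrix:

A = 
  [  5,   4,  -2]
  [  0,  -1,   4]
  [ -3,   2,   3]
-97

Cofactor expansion along row 1:
det(A) = (5)·((-1)(3) - (4)(2)) - (4)·((0)(3) - (4)(-3)) + (-2)·((0)(2) - (-1)(-3))
  = (5)(-11) - (4)(12) + (-2)(-3)
  = -97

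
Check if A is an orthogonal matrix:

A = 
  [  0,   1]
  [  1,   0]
Yes

AᵀA = 
  [  1,   0]
  [  0,   1]
= I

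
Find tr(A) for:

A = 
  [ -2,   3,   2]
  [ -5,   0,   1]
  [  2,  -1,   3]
1

tr(A) = -2 + 0 + 3 = 1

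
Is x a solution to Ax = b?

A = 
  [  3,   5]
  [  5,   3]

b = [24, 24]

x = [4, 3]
No

Ax = [27, 29] ≠ b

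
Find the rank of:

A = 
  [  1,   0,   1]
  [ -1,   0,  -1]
rank(A) = 1

Row reduce:
R2 → R2 + (1)·R1
REF = 
  [  1,   0,   1]
  [  0,   0,   0]
Pivot columns: 1 → 1 pivot.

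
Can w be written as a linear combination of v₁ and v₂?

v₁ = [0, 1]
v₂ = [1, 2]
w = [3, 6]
Yes

Form the augmented matrix and row-reduce:
[v₁|v₂|w] = 
  [  0,   1,   3]
  [  1,   2,   6]
Swap R1 ↔ R2
REF = 
  [  1,   2,   6]
  [  0,   1,   3]

No row of the form [0 0 | nonzero], so the system is consistent. Back-substitution gives c₁ = 0, c₂ = 3: w = (0)·v₁ + (3)·v₂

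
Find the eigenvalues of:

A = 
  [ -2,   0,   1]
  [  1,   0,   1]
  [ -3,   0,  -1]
Characteristic polynomial: det(λI - A) = λ³ + 3λ² + 5λ
The constant term is 0, so λ = 0 is a root: p(λ) = λ(λ² + 3λ + 5)
λ² + 3λ + 5 = 0  ⇒  λ = (-3 ± √((3)² - 4·(5)))/2 = (-3 ± √(-11))/2
  = (-3 + i√11)/2,  (-3 - i√11)/2

λ = 0, (-3 + i√11)/2, (-3 - i√11)/2  (≈ 0, -1.5 + 1.658i, -1.5 - 1.658i)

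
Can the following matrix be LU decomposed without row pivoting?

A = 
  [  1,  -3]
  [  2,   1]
Yes.
A[1,1] = 1 ≠ 0, so Gaussian elimination proceeds without a row swap: multiplier ℓ₂₁ = (2)/(1) = 2, and U[2,2] = 1 - (2)(-3) = 7.
L = 
  [  1,   0]
  [  2,   1]
U = 
  [  1,  -3]
  [  0,   7]
Check row 2 of LU: [(2)(1), (2)(-3) + 7] = [2, 1] = row 2 of A ✓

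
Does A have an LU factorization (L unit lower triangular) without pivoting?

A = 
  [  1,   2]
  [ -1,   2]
Yes.
A[1,1] = 1 ≠ 0, so Gaussian elimination proceeds without a row swap: multiplier ℓ₂₁ = (-1)/(1) = -1, and U[2,2] = 2 - (-1)(2) = 4.
L = 
  [  1,   0]
  [ -1,   1]
U = 
  [  1,   2]
  [  0,   4]
Check row 2 of LU: [(-1)(1), (-1)(2) + 4] = [-1, 2] = row 2 of A ✓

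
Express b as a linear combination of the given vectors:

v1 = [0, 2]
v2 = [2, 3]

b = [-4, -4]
c1 = 1, c2 = -2

b = 1·v1 + -2·v2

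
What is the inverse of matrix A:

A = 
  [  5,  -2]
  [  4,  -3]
det(A) = (5)(-3) - (-2)(4) = -7
For a 2×2 matrix, A⁻¹ = (1/det(A)) · [[d, -b], [-c, a]]
    = (-1/7) · [[-3, 2], [-4, 5]]

A⁻¹ = 
  [ 3/7, -2/7]
  [ 4/7, -5/7]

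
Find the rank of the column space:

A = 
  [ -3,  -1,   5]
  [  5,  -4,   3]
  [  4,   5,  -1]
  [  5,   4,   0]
dim(Col(A)) = 3

Row reduce:
R2 → R2 + (5/3)·R1
R3 → R3 + (4/3)·R1
R4 → R4 + (5/3)·R1
R3 → R3 + (11/17)·R2
R4 → R4 + (7/17)·R2
R4 → R4 - (1)·R3
REF = 
  [   -3,    -1,     5]
  [    0, -17/3,  34/3]
  [    0,     0,    13]
  [    0,     0,     0]
Pivot columns: 1, 2, 3 → 3 pivots.
dim(Col(A)) = number of pivot columns = 3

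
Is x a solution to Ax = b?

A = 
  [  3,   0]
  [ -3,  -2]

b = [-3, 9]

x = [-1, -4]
No

Ax = [-3, 11] ≠ b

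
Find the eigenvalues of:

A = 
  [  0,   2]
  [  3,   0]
λ = √6, -√6  (≈ 2.449, -2.449)

tr(A) = 0, det(A) = -6
Characteristic polynomial: λ² - tr(A)λ + det(A) = λ² - 6
λ² - 6 = 0  ⇒  λ = (0 ± √((0)² - 4·(-6)))/2 = (0 ± √(24))/2
  = √6,  -√6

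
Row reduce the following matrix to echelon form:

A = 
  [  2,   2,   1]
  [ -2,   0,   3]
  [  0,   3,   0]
Row operations:
R2 → R2 + (1)·R1
R3 → R3 - (3/2)·R2

Resulting echelon form:
REF = 
  [  2,   2,   1]
  [  0,   2,   4]
  [  0,   0,  -6]

Rank = 3 (number of non-zero pivot rows).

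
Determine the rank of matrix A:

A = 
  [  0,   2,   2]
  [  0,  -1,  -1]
rank(A) = 1

Row reduce:
R2 → R2 + (1/2)·R1
REF = 
  [  0,   2,   2]
  [  0,   0,   0]
Pivot columns: 2 → 1 pivot.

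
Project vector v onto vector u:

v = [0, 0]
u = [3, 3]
v·u = (0)(3) + (0)(3) = 0
u·u = (3)² + (3)² = 18
proj_u(v) = (v·u / u·u) × u = (0/18) × u = (0) × u

proj_u(v) = [0, 0]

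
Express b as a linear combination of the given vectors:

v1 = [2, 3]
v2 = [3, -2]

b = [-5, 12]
c1 = 2, c2 = -3

b = 2·v1 + -3·v2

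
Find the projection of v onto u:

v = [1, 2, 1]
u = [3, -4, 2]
v·u = (1)(3) + (2)(-4) + (1)(2) = -3
u·u = (3)² + (-4)² + (2)² = 29
proj_u(v) = (v·u / u·u) × u = (-3/29) × u

proj_u(v) = [-9/29, 12/29, -6/29]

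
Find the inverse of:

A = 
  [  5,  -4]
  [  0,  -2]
det(A) = (5)(-2) - (-4)(0) = -10
For a 2×2 matrix, A⁻¹ = (1/det(A)) · [[d, -b], [-c, a]]
    = (-1/10) · [[-2, 4], [0, 5]]

A⁻¹ = 
  [ 1/5, -2/5]
  [   0, -1/2]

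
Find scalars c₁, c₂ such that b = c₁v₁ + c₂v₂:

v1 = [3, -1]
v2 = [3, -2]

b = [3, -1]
c1 = 1, c2 = 0

b = 1·v1 + 0·v2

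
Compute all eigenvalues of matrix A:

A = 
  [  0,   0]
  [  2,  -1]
tr(A) = -1, det(A) = 0
Characteristic polynomial: λ² - tr(A)λ + det(A) = λ² + λ
λ² + λ = λ(λ + 1)

λ = 0, -1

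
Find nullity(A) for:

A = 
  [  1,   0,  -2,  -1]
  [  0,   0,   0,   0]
nullity(A) = 3

Row reduce:
(no row operations needed)
REF = 
  [  1,   0,  -2,  -1]
  [  0,   0,   0,   0]
Pivot columns: 1 → 1 pivot.
rank(A) = 1, so nullity(A) = 4 - 1 = 3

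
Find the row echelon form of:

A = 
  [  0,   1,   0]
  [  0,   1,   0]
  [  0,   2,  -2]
Row operations:
R2 → R2 - (1)·R1
R3 → R3 - (2)·R1
Swap R2 ↔ R3

Resulting echelon form:
REF = 
  [  0,   1,   0]
  [  0,   0,  -2]
  [  0,   0,   0]

Rank = 2 (number of non-zero pivot rows).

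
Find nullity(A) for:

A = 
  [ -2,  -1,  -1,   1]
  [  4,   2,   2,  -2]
nullity(A) = 3

Row reduce:
R2 → R2 + (2)·R1
REF = 
  [ -2,  -1,  -1,   1]
  [  0,   0,   0,   0]
Pivot columns: 1 → 1 pivot.
rank(A) = 1, so nullity(A) = 4 - 1 = 3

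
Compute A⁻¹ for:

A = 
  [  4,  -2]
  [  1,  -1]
det(A) = (4)(-1) - (-2)(1) = -2
For a 2×2 matrix, A⁻¹ = (1/det(A)) · [[d, -b], [-c, a]]
    = (-1/2) · [[-1, 2], [-1, 4]]

A⁻¹ = 
  [1/2,  -1]
  [1/2,  -2]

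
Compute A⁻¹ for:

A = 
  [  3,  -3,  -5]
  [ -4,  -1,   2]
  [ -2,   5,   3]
det(A) = (3)·((-1)(3) - (2)(5)) - (-3)·((-4)(3) - (2)(-2)) + (-5)·((-4)(5) - (-1)(-2))
  = (3)(-13) - (-3)(-8) + (-5)(-22)
  = 47
det(A) = 47 ≠ 0, so A is invertible.

Cofactors Cᵢⱼ = (-1)ⁱ⁺ʲ·Mᵢⱼ:
C = 
  [-13,   8, -22]
  [-16,  -1,  -9]
  [-11,  14, -15]

adj(A) = Cᵀ:
adj(A) = 
  [-13, -16, -11]
  [  8,  -1,  14]
  [-22,  -9, -15]

A⁻¹ = (1/47) · adj(A):
A⁻¹ = 
  [-13/47, -16/47, -11/47]
  [  8/47,  -1/47,  14/47]
  [-22/47,  -9/47, -15/47]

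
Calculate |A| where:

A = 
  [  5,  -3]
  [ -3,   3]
6

For a 2×2 matrix, det = ad - bc = (5)(3) - (-3)(-3) = 6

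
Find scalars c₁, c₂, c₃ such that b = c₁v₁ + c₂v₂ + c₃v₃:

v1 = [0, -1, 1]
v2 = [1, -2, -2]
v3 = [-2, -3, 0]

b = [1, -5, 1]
c1 = 3, c2 = 1, c3 = 0

b = 3·v1 + 1·v2 + 0·v3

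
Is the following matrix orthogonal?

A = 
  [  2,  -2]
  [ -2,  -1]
No

AᵀA = 
  [  8,  -2]
  [ -2,   5]
≠ I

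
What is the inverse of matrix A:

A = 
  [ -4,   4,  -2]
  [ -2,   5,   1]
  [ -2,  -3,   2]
det(A) = (-4)·((5)(2) - (1)(-3)) - (4)·((-2)(2) - (1)(-2)) + (-2)·((-2)(-3) - (5)(-2))
  = (-4)(13) - (4)(-2) + (-2)(16)
  = -76
det(A) = -76 ≠ 0, so A is invertible.

Cofactors Cᵢⱼ = (-1)ⁱ⁺ʲ·Mᵢⱼ:
C = 
  [ 13,   2,  16]
  [ -2, -12, -20]
  [ 14,   8, -12]

adj(A) = Cᵀ:
adj(A) = 
  [ 13,  -2,  14]
  [  2, -12,   8]
  [ 16, -20, -12]

A⁻¹ = (-1/76) · adj(A):
A⁻¹ = 
  [-13/76,   1/38,  -7/38]
  [ -1/38,   3/19,  -2/19]
  [ -4/19,   5/19,   3/19]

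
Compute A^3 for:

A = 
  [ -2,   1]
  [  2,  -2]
A^3 = 
  [-20,  14]
  [ 28, -20]

A² = A·A:
A²[1,1] = (-2)(-2) + (1)(2) = 6
A²[1,2] = (-2)(1) + (1)(-2) = -4
A²[2,1] = (2)(-2) + (-2)(2) = -8
A²[2,2] = (2)(1) + (-2)(-2) = 6
A² = 
  [  6,  -4]
  [ -8,   6]

A^3 = A^2·A:
A^3[1,1] = (6)(-2) + (-4)(2) = -20
A^3[1,2] = (6)(1) + (-4)(-2) = 14
A^3[2,1] = (-8)(-2) + (6)(2) = 28
A^3[2,2] = (-8)(1) + (6)(-2) = -20
A^3 = 
  [-20,  14]
  [ 28, -20]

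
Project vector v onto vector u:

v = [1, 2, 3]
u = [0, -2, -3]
v·u = (1)(0) + (2)(-2) + (3)(-3) = -13
u·u = (0)² + (-2)² + (-3)² = 13
proj_u(v) = (v·u / u·u) × u = (-13/13) × u = (-1) × u

proj_u(v) = [0, 2, 3]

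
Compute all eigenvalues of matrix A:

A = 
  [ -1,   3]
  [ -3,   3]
λ = 1 + i√5, 1 - i√5  (≈ 1 + 2.236i, 1 - 2.236i)

tr(A) = 2, det(A) = 6
Characteristic polynomial: λ² - tr(A)λ + det(A) = λ² - 2λ + 6
λ² - 2λ + 6 = 0  ⇒  λ = (2 ± √((-2)² - 4·(6)))/2 = (2 ± √(-20))/2
  = 1 + i√5,  1 - i√5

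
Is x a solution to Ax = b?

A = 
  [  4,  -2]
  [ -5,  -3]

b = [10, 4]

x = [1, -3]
Yes

Ax = [10, 4] = b ✓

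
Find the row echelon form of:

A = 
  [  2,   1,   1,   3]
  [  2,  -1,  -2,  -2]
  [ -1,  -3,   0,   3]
Row operations:
R2 → R2 - (1)·R1
R3 → R3 + (1/2)·R1
R3 → R3 - (5/4)·R2

Resulting echelon form:
REF = 
  [   2,    1,    1,    3]
  [   0,   -2,   -3,   -5]
  [   0,    0, 17/4, 43/4]

Rank = 3 (number of non-zero pivot rows).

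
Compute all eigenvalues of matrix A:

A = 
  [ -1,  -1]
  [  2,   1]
tr(A) = 0, det(A) = 1
Characteristic polynomial: λ² - tr(A)λ + det(A) = λ² + 1
λ² + 1 = 0  ⇒  λ = (0 ± √((0)² - 4·(1)))/2 = (0 ± √(-4))/2
  = i,  -i

λ = i, -i  (≈ 0 + 1i, 0 - 1i)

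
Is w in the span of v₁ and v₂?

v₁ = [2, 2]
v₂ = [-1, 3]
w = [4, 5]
Yes

Form the augmented matrix and row-reduce:
[v₁|v₂|w] = 
  [  2,  -1,   4]
  [  2,   3,   5]
R2 → R2 - (1)·R1
REF = 
  [  2,  -1,   4]
  [  0,   4,   1]

No row of the form [0 0 | nonzero], so the system is consistent. Back-substitution gives c₁ = 17/8, c₂ = 1/4: w = (17/8)·v₁ + (1/4)·v₂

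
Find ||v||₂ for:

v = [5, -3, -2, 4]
7.348

||v||₂ = √((5)² + (-3)² + (-2)² + (4)²) = √54 = 7.348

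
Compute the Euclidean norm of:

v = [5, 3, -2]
6.164

||v||₂ = √((5)² + (3)² + (-2)²) = √38 = 6.164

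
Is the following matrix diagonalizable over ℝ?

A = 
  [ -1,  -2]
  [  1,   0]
No

tr(A) = -1, det(A) = 2
Characteristic polynomial: λ² - tr(A)λ + det(A) = λ² + λ + 2
λ² + λ + 2 = 0  ⇒  λ = (-1 ± √((1)² - 4·(2)))/2 = (-1 ± √(-7))/2
  = (-1 + i√7)/2,  (-1 - i√7)/2
Eigenvalues: (-1 + i√7)/2, (-1 - i√7)/2  (≈ -0.5 + 1.323i, -0.5 - 1.323i)
Has complex eigenvalues (not diagonalizable over ℝ).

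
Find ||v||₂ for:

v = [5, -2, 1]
5.477

||v||₂ = √((5)² + (-2)² + (1)²) = √30 = 5.477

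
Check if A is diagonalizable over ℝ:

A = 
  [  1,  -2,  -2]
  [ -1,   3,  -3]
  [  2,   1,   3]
No

Characteristic polynomial: det(λI - A) = λ³ - 7λ² + 20λ - 32
Testing integer divisors of the constant term: p(4) = 0, so (λ - 4) is a factor:
p(λ) = (λ - 4)(λ² - 3λ + 8)
λ² - 3λ + 8 = 0  ⇒  λ = (3 ± √((-3)² - 4·(8)))/2 = (3 ± √(-23))/2
  = (3 + i√23)/2,  (3 - i√23)/2
Eigenvalues: 4, (3 + i√23)/2, (3 - i√23)/2  (≈ 4, 1.5 + 2.398i, 1.5 - 2.398i)
Has complex eigenvalues (not diagonalizable over ℝ).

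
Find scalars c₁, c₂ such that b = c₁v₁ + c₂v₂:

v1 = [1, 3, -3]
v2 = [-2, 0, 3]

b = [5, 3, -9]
c1 = 1, c2 = -2

b = 1·v1 + -2·v2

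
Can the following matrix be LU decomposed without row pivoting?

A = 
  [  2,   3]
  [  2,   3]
Yes.
A[1,1] = 2 ≠ 0, so Gaussian elimination proceeds without a row swap: multiplier ℓ₂₁ = (2)/(2) = 1, and U[2,2] = 3 - (1)(3) = 0.
L = 
  [  1,   0]
  [  1,   1]
U = 
  [  2,   3]
  [  0,   0]
Check row 2 of LU: [(1)(2), (1)(3) + 0] = [2, 3] = row 2 of A ✓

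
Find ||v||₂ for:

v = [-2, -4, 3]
5.385

||v||₂ = √((-2)² + (-4)² + (3)²) = √29 = 5.385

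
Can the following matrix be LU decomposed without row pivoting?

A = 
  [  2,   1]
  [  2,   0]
Yes.
A[1,1] = 2 ≠ 0, so Gaussian elimination proceeds without a row swap: multiplier ℓ₂₁ = (2)/(2) = 1, and U[2,2] = 0 - (1)(1) = -1.
L = 
  [  1,   0]
  [  1,   1]
U = 
  [  2,   1]
  [  0,  -1]
Check row 2 of LU: [(1)(2), (1)(1) + (-1)] = [2, 0] = row 2 of A ✓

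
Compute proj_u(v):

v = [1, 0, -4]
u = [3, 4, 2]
proj_u(v) = [-15/29, -20/29, -10/29]

v·u = (1)(3) + (0)(4) + (-4)(2) = -5
u·u = (3)² + (4)² + (2)² = 29
proj_u(v) = (v·u / u·u) × u = (-5/29) × u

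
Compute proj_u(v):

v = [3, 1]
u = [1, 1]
proj_u(v) = [2, 2]

v·u = (3)(1) + (1)(1) = 4
u·u = (1)² + (1)² = 2
proj_u(v) = (v·u / u·u) × u = (4/2) × u = (2) × u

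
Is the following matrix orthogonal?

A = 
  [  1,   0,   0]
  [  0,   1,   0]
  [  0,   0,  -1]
Yes

AᵀA = 
  [  1,   0,   0]
  [  0,   1,   0]
  [  0,   0,   1]
= I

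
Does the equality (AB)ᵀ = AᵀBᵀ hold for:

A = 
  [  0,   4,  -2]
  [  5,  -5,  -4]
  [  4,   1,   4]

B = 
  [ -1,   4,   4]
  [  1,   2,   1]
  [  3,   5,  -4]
No

(AB)ᵀ = 
  [ -2, -22,   9]
  [ -2, -10,  38]
  [ 12,  31,   1]

AᵀBᵀ = 
  [ 36,  14,   9]
  [-20,  -5, -17]
  [  2,  -6, -42]

The two matrices differ, so (AB)ᵀ ≠ AᵀBᵀ in general. The correct identity is (AB)ᵀ = BᵀAᵀ.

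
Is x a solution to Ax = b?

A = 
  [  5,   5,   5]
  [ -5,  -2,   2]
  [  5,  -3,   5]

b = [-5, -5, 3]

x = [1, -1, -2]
No

Ax = [-10, -7, -2] ≠ b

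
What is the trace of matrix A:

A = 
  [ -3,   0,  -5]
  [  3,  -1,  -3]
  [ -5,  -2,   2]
-2

tr(A) = -3 + -1 + 2 = -2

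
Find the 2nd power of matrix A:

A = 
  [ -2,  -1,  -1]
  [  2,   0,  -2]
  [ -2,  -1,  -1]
A² = A·A:
A²[1,1] = (-2)(-2) + (-1)(2) + (-1)(-2) = 4
A²[1,2] = (-2)(-1) + (-1)(0) + (-1)(-1) = 3
A²[1,3] = (-2)(-1) + (-1)(-2) + (-1)(-1) = 5
A²[2,1] = (2)(-2) + (0)(2) + (-2)(-2) = 0
A²[2,2] = (2)(-1) + (0)(0) + (-2)(-1) = 0
A²[2,3] = (2)(-1) + (0)(-2) + (-2)(-1) = 0
A²[3,1] = (-2)(-2) + (-1)(2) + (-1)(-2) = 4
A²[3,2] = (-2)(-1) + (-1)(0) + (-1)(-1) = 3
A²[3,3] = (-2)(-1) + (-1)(-2) + (-1)(-1) = 5
A² = 
  [  4,   3,   5]
  [  0,   0,   0]
  [  4,   3,   5]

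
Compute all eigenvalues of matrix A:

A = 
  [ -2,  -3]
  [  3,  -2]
λ = -2 + 3i, -2 - 3i  (≈ -2 + 3i, -2 - 3i)

tr(A) = -4, det(A) = 13
Characteristic polynomial: λ² - tr(A)λ + det(A) = λ² + 4λ + 13
λ² + 4λ + 13 = 0  ⇒  λ = (-4 ± √((4)² - 4·(13)))/2 = (-4 ± √(-36))/2
  = -2 + 3i,  -2 - 3i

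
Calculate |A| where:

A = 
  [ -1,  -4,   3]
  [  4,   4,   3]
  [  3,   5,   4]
51

Cofactor expansion along row 1:
det(A) = (-1)·((4)(4) - (3)(5)) - (-4)·((4)(4) - (3)(3)) + (3)·((4)(5) - (4)(3))
  = (-1)(1) - (-4)(7) + (3)(8)
  = 51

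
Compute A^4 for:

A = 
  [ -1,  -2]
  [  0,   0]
A^4 = 
  [  1,   2]
  [  0,   0]

A² = A·A:
A²[1,1] = (-1)(-1) + (-2)(0) = 1
A²[1,2] = (-1)(-2) + (-2)(0) = 2
A²[2,1] = (0)(-1) + (0)(0) = 0
A²[2,2] = (0)(-2) + (0)(0) = 0
A² = 
  [  1,   2]
  [  0,   0]

A^3 = A^2·A:
A^3[1,1] = (1)(-1) + (2)(0) = -1
A^3[1,2] = (1)(-2) + (2)(0) = -2
A^3[2,1] = (0)(-1) + (0)(0) = 0
A^3[2,2] = (0)(-2) + (0)(0) = 0
A^3 = 
  [ -1,  -2]
  [  0,   0]

A^4 = A^3·A:
A^4[1,1] = (-1)(-1) + (-2)(0) = 1
A^4[1,2] = (-1)(-2) + (-2)(0) = 2
A^4[2,1] = (0)(-1) + (0)(0) = 0
A^4[2,2] = (0)(-2) + (0)(0) = 0
A^4 = 
  [  1,   2]
  [  0,   0]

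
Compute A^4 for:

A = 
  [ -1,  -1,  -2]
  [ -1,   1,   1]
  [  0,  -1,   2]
A^4 = 
  [  1,  15,  -5]
  [  5, -14,  20]
  [  5, -10,  -9]

A² = A·A:
A²[1,1] = (-1)(-1) + (-1)(-1) + (-2)(0) = 2
A²[1,2] = (-1)(-1) + (-1)(1) + (-2)(-1) = 2
A²[1,3] = (-1)(-2) + (-1)(1) + (-2)(2) = -3
A²[2,1] = (-1)(-1) + (1)(-1) + (1)(0) = 0
A²[2,2] = (-1)(-1) + (1)(1) + (1)(-1) = 1
A²[2,3] = (-1)(-2) + (1)(1) + (1)(2) = 5
A²[3,1] = (0)(-1) + (-1)(-1) + (2)(0) = 1
A²[3,2] = (0)(-1) + (-1)(1) + (2)(-1) = -3
A²[3,3] = (0)(-2) + (-1)(1) + (2)(2) = 3
A² = 
  [  2,   2,  -3]
  [  0,   1,   5]
  [  1,  -3,   3]

A^3 = A^2·A:
A^3[1,1] = (2)(-1) + (2)(-1) + (-3)(0) = -4
A^3[1,2] = (2)(-1) + (2)(1) + (-3)(-1) = 3
A^3[1,3] = (2)(-2) + (2)(1) + (-3)(2) = -8
A^3[2,1] = (0)(-1) + (1)(-1) + (5)(0) = -1
A^3[2,2] = (0)(-1) + (1)(1) + (5)(-1) = -4
A^3[2,3] = (0)(-2) + (1)(1) + (5)(2) = 11
A^3[3,1] = (1)(-1) + (-3)(-1) + (3)(0) = 2
A^3[3,2] = (1)(-1) + (-3)(1) + (3)(-1) = -7
A^3[3,3] = (1)(-2) + (-3)(1) + (3)(2) = 1
A^3 = 
  [ -4,   3,  -8]
  [ -1,  -4,  11]
  [  2,  -7,   1]

A^4 = A^3·A:
A^4[1,1] = (-4)(-1) + (3)(-1) + (-8)(0) = 1
A^4[1,2] = (-4)(-1) + (3)(1) + (-8)(-1) = 15
A^4[1,3] = (-4)(-2) + (3)(1) + (-8)(2) = -5
A^4[2,1] = (-1)(-1) + (-4)(-1) + (11)(0) = 5
A^4[2,2] = (-1)(-1) + (-4)(1) + (11)(-1) = -14
A^4[2,3] = (-1)(-2) + (-4)(1) + (11)(2) = 20
A^4[3,1] = (2)(-1) + (-7)(-1) + (1)(0) = 5
A^4[3,2] = (2)(-1) + (-7)(1) + (1)(-1) = -10
A^4[3,3] = (2)(-2) + (-7)(1) + (1)(2) = -9
A^4 = 
  [  1,  15,  -5]
  [  5, -14,  20]
  [  5, -10,  -9]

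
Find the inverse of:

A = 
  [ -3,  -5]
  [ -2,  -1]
det(A) = (-3)(-1) - (-5)(-2) = -7
For a 2×2 matrix, A⁻¹ = (1/det(A)) · [[d, -b], [-c, a]]
    = (-1/7) · [[-1, 5], [2, -3]]

A⁻¹ = 
  [ 1/7, -5/7]
  [-2/7,  3/7]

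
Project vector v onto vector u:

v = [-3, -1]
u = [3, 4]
proj_u(v) = [-39/25, -52/25]

v·u = (-3)(3) + (-1)(4) = -13
u·u = (3)² + (4)² = 25
proj_u(v) = (v·u / u·u) × u = (-13/25) × u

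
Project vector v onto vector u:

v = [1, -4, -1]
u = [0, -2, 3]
proj_u(v) = [0, -10/13, 15/13]

v·u = (1)(0) + (-4)(-2) + (-1)(3) = 5
u·u = (0)² + (-2)² + (3)² = 13
proj_u(v) = (v·u / u·u) × u = (5/13) × u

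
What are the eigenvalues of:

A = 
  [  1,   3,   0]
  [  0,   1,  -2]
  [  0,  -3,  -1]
λ = 1, √7, -√7  (≈ 1, 2.646, -2.646)

Characteristic polynomial: det(λI - A) = λ³ - λ² - 7λ + 7
Testing integer divisors of the constant term: p(1) = 0, so (λ - 1) is a factor:
p(λ) = (λ - 1)(λ² - 7)
λ² - 7 = 0  ⇒  λ = (0 ± √((0)² - 4·(-7)))/2 = (0 ± √(28))/2
  = √7,  -√7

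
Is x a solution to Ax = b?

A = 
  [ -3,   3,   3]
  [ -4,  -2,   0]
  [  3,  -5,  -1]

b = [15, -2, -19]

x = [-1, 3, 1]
Yes

Ax = [15, -2, -19] = b ✓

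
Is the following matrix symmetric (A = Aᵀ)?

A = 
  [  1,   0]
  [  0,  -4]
Yes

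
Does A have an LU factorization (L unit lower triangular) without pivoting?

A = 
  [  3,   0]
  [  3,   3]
Yes.
A[1,1] = 3 ≠ 0, so Gaussian elimination proceeds without a row swap: multiplier ℓ₂₁ = (3)/(3) = 1, and U[2,2] = 3 - (1)(0) = 3.
L = 
  [  1,   0]
  [  1,   1]
U = 
  [  3,   0]
  [  0,   3]
Check row 2 of LU: [(1)(3), (1)(0) + 3] = [3, 3] = row 2 of A ✓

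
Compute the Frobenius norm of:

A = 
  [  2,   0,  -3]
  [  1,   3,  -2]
||A||_F = 5.196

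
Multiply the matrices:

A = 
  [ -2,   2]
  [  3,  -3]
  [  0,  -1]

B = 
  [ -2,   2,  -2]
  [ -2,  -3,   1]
AB = 
  [  0, -10,   6]
  [  0,  15,  -9]
  [  2,   3,  -1]

A is 3×2 and B is 2×3, so AB is 3×3. Each entry is (row of A)·(column of B):
AB[1,1] = (-2)(-2) + (2)(-2) = 0
AB[1,2] = (-2)(2) + (2)(-3) = -10
AB[1,3] = (-2)(-2) + (2)(1) = 6
AB[2,1] = (3)(-2) + (-3)(-2) = 0
AB[2,2] = (3)(2) + (-3)(-3) = 15
AB[2,3] = (3)(-2) + (-3)(1) = -9
AB[3,1] = (0)(-2) + (-1)(-2) = 2
AB[3,2] = (0)(2) + (-1)(-3) = 3
AB[3,3] = (0)(-2) + (-1)(1) = -1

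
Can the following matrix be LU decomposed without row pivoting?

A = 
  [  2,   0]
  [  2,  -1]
Yes.
A[1,1] = 2 ≠ 0, so Gaussian elimination proceeds without a row swap: multiplier ℓ₂₁ = (2)/(2) = 1, and U[2,2] = -1 - (1)(0) = -1.
L = 
  [  1,   0]
  [  1,   1]
U = 
  [  2,   0]
  [  0,  -1]
Check row 2 of LU: [(1)(2), (1)(0) + (-1)] = [2, -1] = row 2 of A ✓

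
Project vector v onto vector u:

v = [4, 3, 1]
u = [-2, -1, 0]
proj_u(v) = [22/5, 11/5, 0]

v·u = (4)(-2) + (3)(-1) + (1)(0) = -11
u·u = (-2)² + (-1)² + (0)² = 5
proj_u(v) = (v·u / u·u) × u = (-11/5) × u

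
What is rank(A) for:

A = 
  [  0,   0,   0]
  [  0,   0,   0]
rank(A) = 0

Row reduce:
(no row operations needed)
REF = 
  [  0,   0,   0]
  [  0,   0,   0]
Pivot columns: none → 0 pivots.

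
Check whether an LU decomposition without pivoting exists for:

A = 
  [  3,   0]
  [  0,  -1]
Yes.
A[1,1] = 3 ≠ 0, so Gaussian elimination proceeds without a row swap: multiplier ℓ₂₁ = (0)/(3) = 0, and U[2,2] = -1 - (0)(0) = -1.
L = 
  [  1,   0]
  [  0,   1]
U = 
  [  3,   0]
  [  0,  -1]
Check row 2 of LU: [(0)(3), (0)(0) + (-1)] = [0, -1] = row 2 of A ✓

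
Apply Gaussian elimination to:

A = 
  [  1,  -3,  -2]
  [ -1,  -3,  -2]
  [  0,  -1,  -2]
Row operations:
R2 → R2 + (1)·R1
R3 → R3 - (1/6)·R2

Resulting echelon form:
REF = 
  [   1,   -3,   -2]
  [   0,   -6,   -4]
  [   0,    0, -4/3]

Rank = 3 (number of non-zero pivot rows).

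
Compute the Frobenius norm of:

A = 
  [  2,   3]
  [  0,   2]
||A||_F = 4.123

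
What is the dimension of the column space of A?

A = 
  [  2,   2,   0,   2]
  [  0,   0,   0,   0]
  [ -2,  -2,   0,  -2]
Row reduce:
R3 → R3 + (1)·R1
REF = 
  [  2,   2,   0,   2]
  [  0,   0,   0,   0]
  [  0,   0,   0,   0]
Pivot columns: 1 → 1 pivot.
dim(Col(A)) = number of pivot columns = 1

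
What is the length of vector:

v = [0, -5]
5

||v||₂ = √((0)² + (-5)²) = √25 = 5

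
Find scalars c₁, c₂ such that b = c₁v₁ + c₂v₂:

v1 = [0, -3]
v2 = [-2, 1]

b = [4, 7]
c1 = -3, c2 = -2

b = -3·v1 + -2·v2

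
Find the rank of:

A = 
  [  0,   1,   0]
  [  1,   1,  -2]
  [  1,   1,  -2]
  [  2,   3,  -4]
rank(A) = 2

Row reduce:
Swap R1 ↔ R2
R3 → R3 - (1)·R1
R4 → R4 - (2)·R1
R4 → R4 - (1)·R2
REF = 
  [  1,   1,  -2]
  [  0,   1,   0]
  [  0,   0,   0]
  [  0,   0,   0]
Pivot columns: 1, 2 → 2 pivots.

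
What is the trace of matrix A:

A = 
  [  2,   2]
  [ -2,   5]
7

tr(A) = 2 + 5 = 7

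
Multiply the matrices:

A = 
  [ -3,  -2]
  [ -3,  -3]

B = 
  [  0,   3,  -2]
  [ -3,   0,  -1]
AB = 
  [  6,  -9,   8]
  [  9,  -9,   9]

A is 2×2 and B is 2×3, so AB is 2×3. Each entry is (row of A)·(column of B):
AB[1,1] = (-3)(0) + (-2)(-3) = 6
AB[1,2] = (-3)(3) + (-2)(0) = -9
AB[1,3] = (-3)(-2) + (-2)(-1) = 8
AB[2,1] = (-3)(0) + (-3)(-3) = 9
AB[2,2] = (-3)(3) + (-3)(0) = -9
AB[2,3] = (-3)(-2) + (-3)(-1) = 9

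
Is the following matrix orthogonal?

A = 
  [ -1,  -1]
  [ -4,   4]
No

AᵀA = 
  [ 17, -15]
  [-15,  17]
≠ I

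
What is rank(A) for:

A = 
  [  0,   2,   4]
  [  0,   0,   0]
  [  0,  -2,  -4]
Row reduce:
R3 → R3 + (1)·R1
REF = 
  [  0,   2,   4]
  [  0,   0,   0]
  [  0,   0,   0]
Pivot columns: 2 → 1 pivot.

rank(A) = 1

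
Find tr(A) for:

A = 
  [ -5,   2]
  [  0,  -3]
-8

tr(A) = -5 + -3 = -8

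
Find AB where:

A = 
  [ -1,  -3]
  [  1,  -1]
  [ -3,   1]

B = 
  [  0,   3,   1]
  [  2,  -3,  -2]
A is 3×2 and B is 2×3, so AB is 3×3. Each entry is (row of A)·(column of B):
AB[1,1] = (-1)(0) + (-3)(2) = -6
AB[1,2] = (-1)(3) + (-3)(-3) = 6
AB[1,3] = (-1)(1) + (-3)(-2) = 5
AB[2,1] = (1)(0) + (-1)(2) = -2
AB[2,2] = (1)(3) + (-1)(-3) = 6
AB[2,3] = (1)(1) + (-1)(-2) = 3
AB[3,1] = (-3)(0) + (1)(2) = 2
AB[3,2] = (-3)(3) + (1)(-3) = -12
AB[3,3] = (-3)(1) + (1)(-2) = -5

AB = 
  [ -6,   6,   5]
  [ -2,   6,   3]
  [  2, -12,  -5]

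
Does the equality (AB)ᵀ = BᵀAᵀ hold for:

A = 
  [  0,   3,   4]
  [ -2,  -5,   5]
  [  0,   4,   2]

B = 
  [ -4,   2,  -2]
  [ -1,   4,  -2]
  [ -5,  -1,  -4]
Yes

(AB)ᵀ = 
  [-23, -12, -14]
  [  8, -29,  14]
  [-22,  -6, -16]

BᵀAᵀ = 
  [-23, -12, -14]
  [  8, -29,  14]
  [-22,  -6, -16]

Both sides are equal — this is the standard identity (AB)ᵀ = BᵀAᵀ, which holds for all A, B.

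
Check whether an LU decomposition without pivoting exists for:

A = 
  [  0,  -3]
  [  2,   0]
No.
A[1,1] = 0 but A[2,1] = 2 ≠ 0. Any LU with L unit lower triangular has (LU)[1,1] = U[1,1] and (LU)[2,1] = L[2,1]·U[1,1]; matching A forces U[1,1] = 0, which then forces (LU)[2,1] = 0 ≠ 2. A row swap (pivoting) is required.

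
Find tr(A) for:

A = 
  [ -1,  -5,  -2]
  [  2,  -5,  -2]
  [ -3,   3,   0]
-6

tr(A) = -1 + -5 + 0 = -6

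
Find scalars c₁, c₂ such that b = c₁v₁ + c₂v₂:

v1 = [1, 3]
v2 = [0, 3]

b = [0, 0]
c1 = 0, c2 = 0

b = 0·v1 + 0·v2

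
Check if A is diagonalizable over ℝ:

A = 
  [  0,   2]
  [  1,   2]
Yes

tr(A) = 2, det(A) = -2
Characteristic polynomial: λ² - tr(A)λ + det(A) = λ² - 2λ - 2
λ² - 2λ - 2 = 0  ⇒  λ = (2 ± √((-2)² - 4·(-2)))/2 = (2 ± √(12))/2
  = 1 + √3,  1 - √3
Eigenvalues: 1 + √3, 1 - √3  (≈ 2.732, -0.7321)
The two irrational eigenvalues are distinct (simple), so each has alg. mult. = geom. mult. = 1.
Sum of geometric multiplicities equals n, so A has n independent eigenvectors.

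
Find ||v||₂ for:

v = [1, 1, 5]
5.196

||v||₂ = √((1)² + (1)² + (5)²) = √27 = 5.196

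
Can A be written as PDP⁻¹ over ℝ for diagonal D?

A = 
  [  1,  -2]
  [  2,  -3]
No

tr(A) = -2, det(A) = 1
Characteristic polynomial: λ² - tr(A)λ + det(A) = λ² + 2λ + 1
λ² + 2λ + 1 = (λ + 1)²
Eigenvalues: -1, -1
λ=-1: alg. mult. = 2, geom. mult. = 2 - rank(A - (-1)I) = 2 - 1 = 1
Sum of geometric multiplicities = 1 < n = 2, so there aren't enough independent eigenvectors.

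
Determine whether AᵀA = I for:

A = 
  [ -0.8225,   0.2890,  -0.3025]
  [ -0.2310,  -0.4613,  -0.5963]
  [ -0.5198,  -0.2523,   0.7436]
No

AᵀA = 
  [  1.0001,   0,   0]
  [  0,   0.3600,   0]
  [  0,   0,   1]
≠ I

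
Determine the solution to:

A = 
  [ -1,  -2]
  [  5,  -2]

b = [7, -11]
Row reduce the augmented matrix [A|b]:
R2 → R2 + (5)·R1
REF = 
  [ -1,  -2,   7]
  [  0, -12,  24]

Back-substitution:
x₂ = 24 / (-12) = -2
x₁ = (7 - (-2)(-2)) / (-1) = -3

x = [-3, -2]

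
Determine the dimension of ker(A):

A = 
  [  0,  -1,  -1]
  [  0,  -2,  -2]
nullity(A) = 2

Row reduce:
R2 → R2 - (2)·R1
REF = 
  [  0,  -1,  -1]
  [  0,   0,   0]
Pivot columns: 2 → 1 pivot.
rank(A) = 1, so nullity(A) = 3 - 1 = 2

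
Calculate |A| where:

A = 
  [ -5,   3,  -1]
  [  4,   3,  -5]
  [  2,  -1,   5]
Cofactor expansion along row 1:
det(A) = (-5)·((3)(5) - (-5)(-1)) - (3)·((4)(5) - (-5)(2)) + (-1)·((4)(-1) - (3)(2))
  = (-5)(10) - (3)(30) + (-1)(-10)
  = -130

det(A) = -130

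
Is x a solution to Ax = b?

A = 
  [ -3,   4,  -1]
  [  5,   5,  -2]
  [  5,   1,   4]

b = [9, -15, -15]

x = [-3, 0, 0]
Yes

Ax = [9, -15, -15] = b ✓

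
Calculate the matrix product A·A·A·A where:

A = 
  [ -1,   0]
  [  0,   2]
A² = A·A:
A²[1,1] = (-1)(-1) + (0)(0) = 1
A²[1,2] = (-1)(0) + (0)(2) = 0
A²[2,1] = (0)(-1) + (2)(0) = 0
A²[2,2] = (0)(0) + (2)(2) = 4
A² = 
  [  1,   0]
  [  0,   4]

A^3 = A^2·A:
A^3[1,1] = (1)(-1) + (0)(0) = -1
A^3[1,2] = (1)(0) + (0)(2) = 0
A^3[2,1] = (0)(-1) + (4)(0) = 0
A^3[2,2] = (0)(0) + (4)(2) = 8
A^3 = 
  [ -1,   0]
  [  0,   8]

A^4 = A^3·A:
A^4[1,1] = (-1)(-1) + (0)(0) = 1
A^4[1,2] = (-1)(0) + (0)(2) = 0
A^4[2,1] = (0)(-1) + (8)(0) = 0
A^4[2,2] = (0)(0) + (8)(2) = 16
A^4 = 
  [  1,   0]
  [  0,  16]

Therefore
A^4 = 
  [  1,   0]
  [  0,  16]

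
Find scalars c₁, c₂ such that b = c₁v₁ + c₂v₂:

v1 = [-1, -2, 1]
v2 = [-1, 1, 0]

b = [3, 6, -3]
c1 = -3, c2 = 0

b = -3·v1 + 0·v2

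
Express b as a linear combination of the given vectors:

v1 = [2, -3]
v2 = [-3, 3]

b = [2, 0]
c1 = -2, c2 = -2

b = -2·v1 + -2·v2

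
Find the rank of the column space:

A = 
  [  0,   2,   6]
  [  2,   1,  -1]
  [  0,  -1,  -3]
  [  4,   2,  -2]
dim(Col(A)) = 2

Row reduce:
Swap R1 ↔ R2
R4 → R4 - (2)·R1
R3 → R3 + (1/2)·R2
REF = 
  [  2,   1,  -1]
  [  0,   2,   6]
  [  0,   0,   0]
  [  0,   0,   0]
Pivot columns: 1, 2 → 2 pivots.
dim(Col(A)) = number of pivot columns = 2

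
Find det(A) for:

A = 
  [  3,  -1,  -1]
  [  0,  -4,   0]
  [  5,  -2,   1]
Cofactor expansion along row 1:
det(A) = (3)·((-4)(1) - (0)(-2)) - (-1)·((0)(1) - (0)(5)) + (-1)·((0)(-2) - (-4)(5))
  = (3)(-4) - (-1)(0) + (-1)(20)
  = -32

det(A) = -32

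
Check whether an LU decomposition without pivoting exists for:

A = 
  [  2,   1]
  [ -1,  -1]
Yes.
A[1,1] = 2 ≠ 0, so Gaussian elimination proceeds without a row swap: multiplier ℓ₂₁ = (-1)/(2) = -1/2, and U[2,2] = -1 - (-1/2)(1) = -1/2.
L = 
  [   1,    0]
  [-1/2,    1]
U = 
  [   2,    1]
  [   0, -1/2]
Check row 2 of LU: [(-1/2)(2), (-1/2)(1) + (-1/2)] = [-1, -1] = row 2 of A ✓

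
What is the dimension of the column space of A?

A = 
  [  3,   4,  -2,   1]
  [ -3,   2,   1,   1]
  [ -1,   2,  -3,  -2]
Row reduce:
R2 → R2 + (1)·R1
R3 → R3 + (1/3)·R1
R3 → R3 - (5/9)·R2
REF = 
  [    3,     4,    -2,     1]
  [    0,     6,    -1,     2]
  [    0,     0, -28/9, -25/9]
Pivot columns: 1, 2, 3 → 3 pivots.
dim(Col(A)) = number of pivot columns = 3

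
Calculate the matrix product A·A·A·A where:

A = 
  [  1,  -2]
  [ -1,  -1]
A^4 = 
  [  9,   0]
  [  0,   9]

A² = A·A:
A²[1,1] = (1)(1) + (-2)(-1) = 3
A²[1,2] = (1)(-2) + (-2)(-1) = 0
A²[2,1] = (-1)(1) + (-1)(-1) = 0
A²[2,2] = (-1)(-2) + (-1)(-1) = 3
A² = 
  [  3,   0]
  [  0,   3]

A^3 = A^2·A:
A^3[1,1] = (3)(1) + (0)(-1) = 3
A^3[1,2] = (3)(-2) + (0)(-1) = -6
A^3[2,1] = (0)(1) + (3)(-1) = -3
A^3[2,2] = (0)(-2) + (3)(-1) = -3
A^3 = 
  [  3,  -6]
  [ -3,  -3]

A^4 = A^3·A:
A^4[1,1] = (3)(1) + (-6)(-1) = 9
A^4[1,2] = (3)(-2) + (-6)(-1) = 0
A^4[2,1] = (-3)(1) + (-3)(-1) = 0
A^4[2,2] = (-3)(-2) + (-3)(-1) = 9
A^4 = 
  [  9,   0]
  [  0,   9]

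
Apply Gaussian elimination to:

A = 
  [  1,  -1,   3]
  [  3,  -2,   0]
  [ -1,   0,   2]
Row operations:
R2 → R2 - (3)·R1
R3 → R3 + (1)·R1
R3 → R3 + (1)·R2

Resulting echelon form:
REF = 
  [  1,  -1,   3]
  [  0,   1,  -9]
  [  0,   0,  -4]

Rank = 3 (number of non-zero pivot rows).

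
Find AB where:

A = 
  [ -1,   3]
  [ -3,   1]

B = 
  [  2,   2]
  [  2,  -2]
AB = 
  [  4,  -8]
  [ -4,  -8]

A is 2×2 and B is 2×2, so AB is 2×2. Each entry is (row of A)·(column of B):
AB[1,1] = (-1)(2) + (3)(2) = 4
AB[1,2] = (-1)(2) + (3)(-2) = -8
AB[2,1] = (-3)(2) + (1)(2) = -4
AB[2,2] = (-3)(2) + (1)(-2) = -8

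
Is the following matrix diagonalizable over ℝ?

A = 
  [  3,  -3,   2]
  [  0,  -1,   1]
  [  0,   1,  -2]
Yes

Characteristic polynomial: det(λI - A) = λ³ - 8λ - 3
Testing integer divisors of the constant term: p(3) = 0, so (λ - 3) is a factor:
p(λ) = (λ - 3)(λ² + 3λ + 1)
λ² + 3λ + 1 = 0  ⇒  λ = (-3 ± √((3)² - 4·(1)))/2 = (-3 ± √(5))/2
  = (-3 + √5)/2,  (-3 - √5)/2
Eigenvalues: 3, (-3 + √5)/2, (-3 - √5)/2  (≈ 3, -0.382, -2.618)
The two irrational eigenvalues are distinct (simple), so each has alg. mult. = geom. mult. = 1.
λ=3: alg. mult. = 1, geom. mult. = 3 - rank(A - (3)I) = 3 - 2 = 1
Sum of geometric multiplicities equals n, so A has n independent eigenvectors.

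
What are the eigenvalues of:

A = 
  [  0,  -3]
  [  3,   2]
λ = 1 + 2i√2, 1 - 2i√2  (≈ 1 + 2.828i, 1 - 2.828i)

tr(A) = 2, det(A) = 9
Characteristic polynomial: λ² - tr(A)λ + det(A) = λ² - 2λ + 9
λ² - 2λ + 9 = 0  ⇒  λ = (2 ± √((-2)² - 4·(9)))/2 = (2 ± √(-32))/2
  = 1 + 2i√2,  1 - 2i√2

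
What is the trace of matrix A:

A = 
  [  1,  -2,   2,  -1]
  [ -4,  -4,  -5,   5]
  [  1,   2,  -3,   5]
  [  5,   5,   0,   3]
-3

tr(A) = 1 + -4 + -3 + 3 = -3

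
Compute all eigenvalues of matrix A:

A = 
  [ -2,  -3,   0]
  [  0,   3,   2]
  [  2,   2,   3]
λ = 2, 1 + 2√3, 1 - 2√3  (≈ 2, 4.464, -2.464)

Characteristic polynomial: det(λI - A) = λ³ - 4λ² - 7λ + 22
Testing integer divisors of the constant term: p(2) = 0, so (λ - 2) is a factor:
p(λ) = (λ - 2)(λ² - 2λ - 11)
λ² - 2λ - 11 = 0  ⇒  λ = (2 ± √((-2)² - 4·(-11)))/2 = (2 ± √(48))/2
  = 1 + 2√3,  1 - 2√3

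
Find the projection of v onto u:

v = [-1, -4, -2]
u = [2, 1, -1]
proj_u(v) = [-4/3, -2/3, 2/3]

v·u = (-1)(2) + (-4)(1) + (-2)(-1) = -4
u·u = (2)² + (1)² + (-1)² = 6
proj_u(v) = (v·u / u·u) × u = (-4/6) × u = (-2/3) × u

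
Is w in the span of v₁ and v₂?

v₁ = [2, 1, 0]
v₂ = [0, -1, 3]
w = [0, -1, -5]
No

Form the augmented matrix and row-reduce:
[v₁|v₂|w] = 
  [  2,   0,   0]
  [  1,  -1,  -1]
  [  0,   3,  -5]
R2 → R2 - (1/2)·R1
R3 → R3 + (3)·R2
REF = 
  [  2,   0,   0]
  [  0,  -1,  -1]
  [  0,   0,  -8]

Row 3 reads [0 0 | -8], i.e. 0 = -8, so the system is inconsistent and w ∉ span{v₁, v₂}.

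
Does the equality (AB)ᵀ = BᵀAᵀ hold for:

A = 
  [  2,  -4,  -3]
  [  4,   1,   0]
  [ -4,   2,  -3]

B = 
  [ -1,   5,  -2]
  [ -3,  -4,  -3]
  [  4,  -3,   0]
Yes

(AB)ᵀ = 
  [ -2,  -7, -14]
  [ 35,  16, -19]
  [  8, -11,   2]

BᵀAᵀ = 
  [ -2,  -7, -14]
  [ 35,  16, -19]
  [  8, -11,   2]

Both sides are equal — this is the standard identity (AB)ᵀ = BᵀAᵀ, which holds for all A, B.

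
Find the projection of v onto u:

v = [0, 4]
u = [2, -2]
v·u = (0)(2) + (4)(-2) = -8
u·u = (2)² + (-2)² = 8
proj_u(v) = (v·u / u·u) × u = (-8/8) × u = (-1) × u

proj_u(v) = [-2, 2]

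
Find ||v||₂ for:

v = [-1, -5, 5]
7.141

||v||₂ = √((-1)² + (-5)² + (5)²) = √51 = 7.141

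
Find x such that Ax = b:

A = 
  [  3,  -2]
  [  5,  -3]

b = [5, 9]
x = [3, 2]

Row reduce the augmented matrix [A|b]:
R2 → R2 - (5/3)·R1
REF = 
  [  3,  -2,   5]
  [  0, 1/3, 2/3]

Back-substitution:
x₂ = (2/3) / (1/3) = 2
x₁ = (5 - (-2)(2)) / 3 = 3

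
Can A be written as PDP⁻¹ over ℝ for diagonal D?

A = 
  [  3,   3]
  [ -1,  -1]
Yes

tr(A) = 2, det(A) = 0
Characteristic polynomial: λ² - tr(A)λ + det(A) = λ² - 2λ
λ² - 2λ = λ(λ - 2)
Eigenvalues: 2, 0
λ=0: alg. mult. = 1, geom. mult. = 2 - rank(A - (0)I) = 2 - 1 = 1
λ=2: alg. mult. = 1, geom. mult. = 2 - rank(A - (2)I) = 2 - 1 = 1
Sum of geometric multiplicities equals n, so A has n independent eigenvectors.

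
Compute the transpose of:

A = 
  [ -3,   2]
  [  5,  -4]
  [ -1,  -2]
Aᵀ = 
  [ -3,   5,  -1]
  [  2,  -4,  -2]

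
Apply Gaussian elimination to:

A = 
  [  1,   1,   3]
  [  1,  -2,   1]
Row operations:
R2 → R2 - (1)·R1

Resulting echelon form:
REF = 
  [  1,   1,   3]
  [  0,  -3,  -2]

Rank = 2 (number of non-zero pivot rows).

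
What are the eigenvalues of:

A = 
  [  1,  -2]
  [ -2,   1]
λ = 3, -1

tr(A) = 2, det(A) = -3
Characteristic polynomial: λ² - tr(A)λ + det(A) = λ² - 2λ - 3
λ² - 2λ - 3 = (λ + 1)(λ - 3)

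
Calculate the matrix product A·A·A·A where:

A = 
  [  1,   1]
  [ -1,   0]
A² = A·A:
A²[1,1] = (1)(1) + (1)(-1) = 0
A²[1,2] = (1)(1) + (1)(0) = 1
A²[2,1] = (-1)(1) + (0)(-1) = -1
A²[2,2] = (-1)(1) + (0)(0) = -1
A² = 
  [  0,   1]
  [ -1,  -1]

A^3 = A^2·A:
A^3[1,1] = (0)(1) + (1)(-1) = -1
A^3[1,2] = (0)(1) + (1)(0) = 0
A^3[2,1] = (-1)(1) + (-1)(-1) = 0
A^3[2,2] = (-1)(1) + (-1)(0) = -1
A^3 = 
  [ -1,   0]
  [  0,  -1]

A^4 = A^3·A:
A^4[1,1] = (-1)(1) + (0)(-1) = -1
A^4[1,2] = (-1)(1) + (0)(0) = -1
A^4[2,1] = (0)(1) + (-1)(-1) = 1
A^4[2,2] = (0)(1) + (-1)(0) = 0
A^4 = 
  [ -1,  -1]
  [  1,   0]

Therefore
A^4 = 
  [ -1,  -1]
  [  1,   0]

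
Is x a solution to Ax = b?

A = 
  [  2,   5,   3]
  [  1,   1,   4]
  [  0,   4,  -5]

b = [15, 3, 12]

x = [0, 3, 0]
Yes

Ax = [15, 3, 12] = b ✓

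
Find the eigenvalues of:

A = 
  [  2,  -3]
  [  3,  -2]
tr(A) = 0, det(A) = 5
Characteristic polynomial: λ² - tr(A)λ + det(A) = λ² + 5
λ² + 5 = 0  ⇒  λ = (0 ± √((0)² - 4·(5)))/2 = (0 ± √(-20))/2
  = i√5,  -i√5

λ = i√5, -i√5  (≈ 0 + 2.236i, 0 - 2.236i)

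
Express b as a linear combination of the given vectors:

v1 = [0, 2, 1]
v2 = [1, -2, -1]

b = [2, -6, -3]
c1 = -1, c2 = 2

b = -1·v1 + 2·v2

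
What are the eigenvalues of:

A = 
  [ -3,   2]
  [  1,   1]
tr(A) = -2, det(A) = -5
Characteristic polynomial: λ² - tr(A)λ + det(A) = λ² + 2λ - 5
λ² + 2λ - 5 = 0  ⇒  λ = (-2 ± √((2)² - 4·(-5)))/2 = (-2 ± √(24))/2
  = -1 + √6,  -1 - √6

λ = -1 + √6, -1 - √6  (≈ 1.449, -3.449)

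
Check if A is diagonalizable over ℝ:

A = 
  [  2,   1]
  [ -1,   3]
No

tr(A) = 5, det(A) = 7
Characteristic polynomial: λ² - tr(A)λ + det(A) = λ² - 5λ + 7
λ² - 5λ + 7 = 0  ⇒  λ = (5 ± √((-5)² - 4·(7)))/2 = (5 ± √(-3))/2
  = (5 + i√3)/2,  (5 - i√3)/2
Eigenvalues: (5 + i√3)/2, (5 - i√3)/2  (≈ 2.5 + 0.866i, 2.5 - 0.866i)
Has complex eigenvalues (not diagonalizable over ℝ).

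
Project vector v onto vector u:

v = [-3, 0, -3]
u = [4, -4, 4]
v·u = (-3)(4) + (0)(-4) + (-3)(4) = -24
u·u = (4)² + (-4)² + (4)² = 48
proj_u(v) = (v·u / u·u) × u = (-24/48) × u = (-1/2) × u

proj_u(v) = [-2, 2, -2]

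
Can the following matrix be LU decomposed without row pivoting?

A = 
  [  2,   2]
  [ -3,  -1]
Yes.
A[1,1] = 2 ≠ 0, so Gaussian elimination proceeds without a row swap: multiplier ℓ₂₁ = (-3)/(2) = -3/2, and U[2,2] = -1 - (-3/2)(2) = 2.
L = 
  [   1,    0]
  [-3/2,    1]
U = 
  [  2,   2]
  [  0,   2]
Check row 2 of LU: [(-3/2)(2), (-3/2)(2) + 2] = [-3, -1] = row 2 of A ✓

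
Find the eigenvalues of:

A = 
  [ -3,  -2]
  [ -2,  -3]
tr(A) = -6, det(A) = 5
Characteristic polynomial: λ² - tr(A)λ + det(A) = λ² + 6λ + 5
λ² + 6λ + 5 = (λ + 5)(λ + 1)

λ = -1, -5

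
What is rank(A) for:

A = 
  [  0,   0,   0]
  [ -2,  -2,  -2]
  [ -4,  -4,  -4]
rank(A) = 1

Row reduce:
Swap R1 ↔ R2
R3 → R3 - (2)·R1
REF = 
  [ -2,  -2,  -2]
  [  0,   0,   0]
  [  0,   0,   0]
Pivot columns: 1 → 1 pivot.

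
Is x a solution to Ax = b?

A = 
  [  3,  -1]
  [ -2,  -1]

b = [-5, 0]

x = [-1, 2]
Yes

Ax = [-5, 0] = b ✓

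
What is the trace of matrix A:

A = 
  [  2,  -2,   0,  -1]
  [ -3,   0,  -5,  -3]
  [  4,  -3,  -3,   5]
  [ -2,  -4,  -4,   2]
1

tr(A) = 2 + 0 + -3 + 2 = 1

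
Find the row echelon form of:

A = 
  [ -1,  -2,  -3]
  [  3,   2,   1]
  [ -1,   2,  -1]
Row operations:
R2 → R2 + (3)·R1
R3 → R3 - (1)·R1
R3 → R3 + (1)·R2

Resulting echelon form:
REF = 
  [ -1,  -2,  -3]
  [  0,  -4,  -8]
  [  0,   0,  -6]

Rank = 3 (number of non-zero pivot rows).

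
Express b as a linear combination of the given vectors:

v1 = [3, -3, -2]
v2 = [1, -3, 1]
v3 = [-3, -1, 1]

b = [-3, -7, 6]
c1 = -1, c2 = 3, c3 = 1

b = -1·v1 + 3·v2 + 1·v3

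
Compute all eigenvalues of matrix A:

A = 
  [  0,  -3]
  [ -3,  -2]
λ = -1 + √10, -1 - √10  (≈ 2.162, -4.162)

tr(A) = -2, det(A) = -9
Characteristic polynomial: λ² - tr(A)λ + det(A) = λ² + 2λ - 9
λ² + 2λ - 9 = 0  ⇒  λ = (-2 ± √((2)² - 4·(-9)))/2 = (-2 ± √(40))/2
  = -1 + √10,  -1 - √10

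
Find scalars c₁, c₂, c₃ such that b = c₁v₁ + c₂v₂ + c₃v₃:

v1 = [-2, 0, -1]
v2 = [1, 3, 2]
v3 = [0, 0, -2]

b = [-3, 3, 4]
c1 = 2, c2 = 1, c3 = -2

b = 2·v1 + 1·v2 + -2·v3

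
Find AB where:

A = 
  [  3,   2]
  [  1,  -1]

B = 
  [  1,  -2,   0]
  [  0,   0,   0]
AB = 
  [  3,  -6,   0]
  [  1,  -2,   0]

A is 2×2 and B is 2×3, so AB is 2×3. Each entry is (row of A)·(column of B):
AB[1,1] = (3)(1) + (2)(0) = 3
AB[1,2] = (3)(-2) + (2)(0) = -6
AB[1,3] = (3)(0) + (2)(0) = 0
AB[2,1] = (1)(1) + (-1)(0) = 1
AB[2,2] = (1)(-2) + (-1)(0) = -2
AB[2,3] = (1)(0) + (-1)(0) = 0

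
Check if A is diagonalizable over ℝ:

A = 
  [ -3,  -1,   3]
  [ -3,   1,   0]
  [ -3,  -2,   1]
No

Characteristic polynomial: det(λI - A) = λ³ + λ² + λ - 21
By the rational root theorem any rational root is an integer dividing 21; none of those is a root, so p(λ) has no rational roots and hence (being an irreducible cubic) no repeated roots.
Discriminant of the cubic: Δ = -12204
Δ < 0 ⇒ one real eigenvalue and a complex-conjugate pair: λ ≈ -1.678 + 2.469i, -1.678 - 2.469i, 2.357
Has complex eigenvalues (not diagonalizable over ℝ).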